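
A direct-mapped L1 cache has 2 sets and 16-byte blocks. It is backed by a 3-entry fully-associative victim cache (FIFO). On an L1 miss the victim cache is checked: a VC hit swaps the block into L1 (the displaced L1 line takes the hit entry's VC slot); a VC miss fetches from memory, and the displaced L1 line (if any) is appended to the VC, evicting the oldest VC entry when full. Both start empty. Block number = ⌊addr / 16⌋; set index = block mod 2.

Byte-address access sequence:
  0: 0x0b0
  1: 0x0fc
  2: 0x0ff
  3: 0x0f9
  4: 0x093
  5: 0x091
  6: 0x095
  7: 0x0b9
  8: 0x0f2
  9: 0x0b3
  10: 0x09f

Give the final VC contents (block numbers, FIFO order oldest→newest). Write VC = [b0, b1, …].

0: 0xb0 (blk 11, set 1) → MISS  vc=[]
1: 0xfc (blk 15, set 1) → MISS  vc=[11]
2: 0xff (blk 15, set 1) → L1-HIT  vc=[11]
3: 0xf9 (blk 15, set 1) → L1-HIT  vc=[11]
4: 0x93 (blk 9, set 1) → MISS  vc=[11, 15]
5: 0x91 (blk 9, set 1) → L1-HIT  vc=[11, 15]
6: 0x95 (blk 9, set 1) → L1-HIT  vc=[11, 15]
7: 0xb9 (blk 11, set 1) → VC-HIT  vc=[9, 15]
8: 0xf2 (blk 15, set 1) → VC-HIT  vc=[9, 11]
9: 0xb3 (blk 11, set 1) → VC-HIT  vc=[9, 15]
10: 0x9f (blk 9, set 1) → VC-HIT  vc=[11, 15]

VC = [11, 15]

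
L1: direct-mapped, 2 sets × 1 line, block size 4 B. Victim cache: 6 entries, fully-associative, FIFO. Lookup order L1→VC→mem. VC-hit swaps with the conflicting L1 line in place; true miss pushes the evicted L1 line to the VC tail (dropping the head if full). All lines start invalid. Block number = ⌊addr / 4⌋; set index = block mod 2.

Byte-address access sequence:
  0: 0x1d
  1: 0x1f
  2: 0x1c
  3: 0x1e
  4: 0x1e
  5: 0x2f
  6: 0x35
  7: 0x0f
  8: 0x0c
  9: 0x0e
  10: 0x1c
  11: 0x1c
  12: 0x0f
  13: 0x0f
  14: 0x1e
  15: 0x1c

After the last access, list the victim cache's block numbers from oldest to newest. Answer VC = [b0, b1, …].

VC = [3, 11, 13]

#0 0x1d→b7/s1 MISS; vc=[]
#1 0x1f→b7/s1 L1-HIT; vc=[]
#2 0x1c→b7/s1 L1-HIT; vc=[]
#3 0x1e→b7/s1 L1-HIT; vc=[]
#4 0x1e→b7/s1 L1-HIT; vc=[]
#5 0x2f→b11/s1 MISS; vc=[7]
#6 0x35→b13/s1 MISS; vc=[7,11]
#7 0xf→b3/s1 MISS; vc=[7,11,13]
#8 0xc→b3/s1 L1-HIT; vc=[7,11,13]
#9 0xe→b3/s1 L1-HIT; vc=[7,11,13]
#10 0x1c→b7/s1 VC-HIT; vc=[3,11,13]
#11 0x1c→b7/s1 L1-HIT; vc=[3,11,13]
#12 0xf→b3/s1 VC-HIT; vc=[7,11,13]
#13 0xf→b3/s1 L1-HIT; vc=[7,11,13]
#14 0x1e→b7/s1 VC-HIT; vc=[3,11,13]
#15 0x1c→b7/s1 L1-HIT; vc=[3,11,13]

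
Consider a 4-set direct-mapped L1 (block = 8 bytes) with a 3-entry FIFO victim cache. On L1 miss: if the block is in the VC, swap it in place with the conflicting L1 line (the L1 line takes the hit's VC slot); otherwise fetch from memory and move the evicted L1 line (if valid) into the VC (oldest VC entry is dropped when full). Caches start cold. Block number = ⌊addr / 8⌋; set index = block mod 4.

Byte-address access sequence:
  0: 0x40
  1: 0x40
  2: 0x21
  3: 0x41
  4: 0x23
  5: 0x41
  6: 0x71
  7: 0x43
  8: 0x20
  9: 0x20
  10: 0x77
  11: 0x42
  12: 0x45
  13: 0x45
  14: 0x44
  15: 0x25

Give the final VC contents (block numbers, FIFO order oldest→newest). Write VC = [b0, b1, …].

VC = [8]

  [0] addr=0x40 blk=8 s=0: MISS | VC []
  [1] addr=0x40 blk=8 s=0: L1-HIT | VC []
  [2] addr=0x21 blk=4 s=0: MISS | VC [8]
  [3] addr=0x41 blk=8 s=0: VC-HIT | VC [4]
  [4] addr=0x23 blk=4 s=0: VC-HIT | VC [8]
  [5] addr=0x41 blk=8 s=0: VC-HIT | VC [4]
  [6] addr=0x71 blk=14 s=2: MISS | VC [4]
  [7] addr=0x43 blk=8 s=0: L1-HIT | VC [4]
  [8] addr=0x20 blk=4 s=0: VC-HIT | VC [8]
  [9] addr=0x20 blk=4 s=0: L1-HIT | VC [8]
  [10] addr=0x77 blk=14 s=2: L1-HIT | VC [8]
  [11] addr=0x42 blk=8 s=0: VC-HIT | VC [4]
  [12] addr=0x45 blk=8 s=0: L1-HIT | VC [4]
  [13] addr=0x45 blk=8 s=0: L1-HIT | VC [4]
  [14] addr=0x44 blk=8 s=0: L1-HIT | VC [4]
  [15] addr=0x25 blk=4 s=0: VC-HIT | VC [8]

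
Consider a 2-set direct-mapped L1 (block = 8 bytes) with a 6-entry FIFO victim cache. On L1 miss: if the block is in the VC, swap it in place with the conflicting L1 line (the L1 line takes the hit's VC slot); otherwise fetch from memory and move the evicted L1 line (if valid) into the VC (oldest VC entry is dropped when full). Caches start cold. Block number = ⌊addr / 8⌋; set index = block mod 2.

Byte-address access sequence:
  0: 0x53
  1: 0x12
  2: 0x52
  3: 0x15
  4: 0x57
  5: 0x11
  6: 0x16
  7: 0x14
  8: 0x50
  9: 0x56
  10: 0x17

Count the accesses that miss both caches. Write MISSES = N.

MISSES = 2

0: 0x53 (blk 10, set 0) → MISS  vc=[]
1: 0x12 (blk 2, set 0) → MISS  vc=[10]
2: 0x52 (blk 10, set 0) → VC-HIT  vc=[2]
3: 0x15 (blk 2, set 0) → VC-HIT  vc=[10]
4: 0x57 (blk 10, set 0) → VC-HIT  vc=[2]
5: 0x11 (blk 2, set 0) → VC-HIT  vc=[10]
6: 0x16 (blk 2, set 0) → L1-HIT  vc=[10]
7: 0x14 (blk 2, set 0) → L1-HIT  vc=[10]
8: 0x50 (blk 10, set 0) → VC-HIT  vc=[2]
9: 0x56 (blk 10, set 0) → L1-HIT  vc=[2]
10: 0x17 (blk 2, set 0) → VC-HIT  vc=[10]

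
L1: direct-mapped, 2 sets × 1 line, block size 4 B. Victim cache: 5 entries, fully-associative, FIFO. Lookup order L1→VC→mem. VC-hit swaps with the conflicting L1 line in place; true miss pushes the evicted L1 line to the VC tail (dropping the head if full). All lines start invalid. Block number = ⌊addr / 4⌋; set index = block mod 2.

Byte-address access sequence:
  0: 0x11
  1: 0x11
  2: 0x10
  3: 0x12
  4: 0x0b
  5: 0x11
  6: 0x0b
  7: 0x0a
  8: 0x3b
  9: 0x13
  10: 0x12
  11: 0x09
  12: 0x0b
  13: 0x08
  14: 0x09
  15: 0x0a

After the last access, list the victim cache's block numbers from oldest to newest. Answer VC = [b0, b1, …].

0: 0x11 (blk 4, set 0) → MISS  vc=[]
1: 0x11 (blk 4, set 0) → L1-HIT  vc=[]
2: 0x10 (blk 4, set 0) → L1-HIT  vc=[]
3: 0x12 (blk 4, set 0) → L1-HIT  vc=[]
4: 0xb (blk 2, set 0) → MISS  vc=[4]
5: 0x11 (blk 4, set 0) → VC-HIT  vc=[2]
6: 0xb (blk 2, set 0) → VC-HIT  vc=[4]
7: 0xa (blk 2, set 0) → L1-HIT  vc=[4]
8: 0x3b (blk 14, set 0) → MISS  vc=[4, 2]
9: 0x13 (blk 4, set 0) → VC-HIT  vc=[14, 2]
10: 0x12 (blk 4, set 0) → L1-HIT  vc=[14, 2]
11: 0x9 (blk 2, set 0) → VC-HIT  vc=[14, 4]
12: 0xb (blk 2, set 0) → L1-HIT  vc=[14, 4]
13: 0x8 (blk 2, set 0) → L1-HIT  vc=[14, 4]
14: 0x9 (blk 2, set 0) → L1-HIT  vc=[14, 4]
15: 0xa (blk 2, set 0) → L1-HIT  vc=[14, 4]

VC = [14, 4]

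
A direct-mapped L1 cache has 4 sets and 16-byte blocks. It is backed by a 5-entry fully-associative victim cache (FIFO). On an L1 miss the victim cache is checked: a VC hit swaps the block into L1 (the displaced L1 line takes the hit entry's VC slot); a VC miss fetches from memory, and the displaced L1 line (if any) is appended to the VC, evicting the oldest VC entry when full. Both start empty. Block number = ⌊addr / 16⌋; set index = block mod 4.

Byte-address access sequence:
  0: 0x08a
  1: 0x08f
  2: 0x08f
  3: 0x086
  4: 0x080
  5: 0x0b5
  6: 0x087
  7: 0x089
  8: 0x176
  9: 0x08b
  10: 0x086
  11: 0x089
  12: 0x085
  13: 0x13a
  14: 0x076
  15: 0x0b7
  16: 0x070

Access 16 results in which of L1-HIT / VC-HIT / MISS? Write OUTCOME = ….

0: 0x8a (blk 8, set 0) → MISS  vc=[]
1: 0x8f (blk 8, set 0) → L1-HIT  vc=[]
2: 0x8f (blk 8, set 0) → L1-HIT  vc=[]
3: 0x86 (blk 8, set 0) → L1-HIT  vc=[]
4: 0x80 (blk 8, set 0) → L1-HIT  vc=[]
5: 0xb5 (blk 11, set 3) → MISS  vc=[]
6: 0x87 (blk 8, set 0) → L1-HIT  vc=[]
7: 0x89 (blk 8, set 0) → L1-HIT  vc=[]
8: 0x176 (blk 23, set 3) → MISS  vc=[11]
9: 0x8b (blk 8, set 0) → L1-HIT  vc=[11]
10: 0x86 (blk 8, set 0) → L1-HIT  vc=[11]
11: 0x89 (blk 8, set 0) → L1-HIT  vc=[11]
12: 0x85 (blk 8, set 0) → L1-HIT  vc=[11]
13: 0x13a (blk 19, set 3) → MISS  vc=[11, 23]
14: 0x76 (blk 7, set 3) → MISS  vc=[11, 23, 19]
15: 0xb7 (blk 11, set 3) → VC-HIT  vc=[7, 23, 19]
16: 0x70 (blk 7, set 3) → VC-HIT  vc=[11, 23, 19]

OUTCOME = VC-HIT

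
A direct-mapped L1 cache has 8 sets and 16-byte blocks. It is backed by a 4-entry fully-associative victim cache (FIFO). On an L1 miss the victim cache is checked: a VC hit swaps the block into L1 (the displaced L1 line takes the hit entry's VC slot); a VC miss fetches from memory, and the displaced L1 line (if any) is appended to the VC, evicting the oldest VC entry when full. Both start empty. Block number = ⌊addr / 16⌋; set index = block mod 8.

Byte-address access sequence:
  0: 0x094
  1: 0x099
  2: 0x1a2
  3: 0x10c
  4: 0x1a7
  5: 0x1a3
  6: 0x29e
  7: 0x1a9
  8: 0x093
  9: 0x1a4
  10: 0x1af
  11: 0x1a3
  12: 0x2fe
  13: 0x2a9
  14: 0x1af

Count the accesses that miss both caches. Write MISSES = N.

#0 0x94→b9/s1 MISS; vc=[]
#1 0x99→b9/s1 L1-HIT; vc=[]
#2 0x1a2→b26/s2 MISS; vc=[]
#3 0x10c→b16/s0 MISS; vc=[]
#4 0x1a7→b26/s2 L1-HIT; vc=[]
#5 0x1a3→b26/s2 L1-HIT; vc=[]
#6 0x29e→b41/s1 MISS; vc=[9]
#7 0x1a9→b26/s2 L1-HIT; vc=[9]
#8 0x93→b9/s1 VC-HIT; vc=[41]
#9 0x1a4→b26/s2 L1-HIT; vc=[41]
#10 0x1af→b26/s2 L1-HIT; vc=[41]
#11 0x1a3→b26/s2 L1-HIT; vc=[41]
#12 0x2fe→b47/s7 MISS; vc=[41]
#13 0x2a9→b42/s2 MISS; vc=[41,26]
#14 0x1af→b26/s2 VC-HIT; vc=[41,42]

MISSES = 6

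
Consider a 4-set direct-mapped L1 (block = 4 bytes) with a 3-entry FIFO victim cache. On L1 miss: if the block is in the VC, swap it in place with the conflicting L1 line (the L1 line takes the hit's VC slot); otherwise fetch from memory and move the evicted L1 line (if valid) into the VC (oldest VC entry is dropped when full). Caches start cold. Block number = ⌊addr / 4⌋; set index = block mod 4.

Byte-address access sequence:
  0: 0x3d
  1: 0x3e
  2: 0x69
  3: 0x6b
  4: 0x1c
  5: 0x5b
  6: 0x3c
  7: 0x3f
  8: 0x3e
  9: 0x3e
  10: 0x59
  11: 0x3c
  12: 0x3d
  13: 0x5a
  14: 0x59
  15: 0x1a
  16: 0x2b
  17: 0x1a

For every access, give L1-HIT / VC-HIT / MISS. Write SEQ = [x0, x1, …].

SEQ = [MISS, L1-HIT, MISS, L1-HIT, MISS, MISS, VC-HIT, L1-HIT, L1-HIT, L1-HIT, L1-HIT, L1-HIT, L1-HIT, L1-HIT, L1-HIT, MISS, MISS, VC-HIT]

#0 0x3d→b15/s3 MISS; vc=[]
#1 0x3e→b15/s3 L1-HIT; vc=[]
#2 0x69→b26/s2 MISS; vc=[]
#3 0x6b→b26/s2 L1-HIT; vc=[]
#4 0x1c→b7/s3 MISS; vc=[15]
#5 0x5b→b22/s2 MISS; vc=[15,26]
#6 0x3c→b15/s3 VC-HIT; vc=[7,26]
#7 0x3f→b15/s3 L1-HIT; vc=[7,26]
#8 0x3e→b15/s3 L1-HIT; vc=[7,26]
#9 0x3e→b15/s3 L1-HIT; vc=[7,26]
#10 0x59→b22/s2 L1-HIT; vc=[7,26]
#11 0x3c→b15/s3 L1-HIT; vc=[7,26]
#12 0x3d→b15/s3 L1-HIT; vc=[7,26]
#13 0x5a→b22/s2 L1-HIT; vc=[7,26]
#14 0x59→b22/s2 L1-HIT; vc=[7,26]
#15 0x1a→b6/s2 MISS; vc=[7,26,22]
#16 0x2b→b10/s2 MISS; vc=[26,22,6]
#17 0x1a→b6/s2 VC-HIT; vc=[26,22,10]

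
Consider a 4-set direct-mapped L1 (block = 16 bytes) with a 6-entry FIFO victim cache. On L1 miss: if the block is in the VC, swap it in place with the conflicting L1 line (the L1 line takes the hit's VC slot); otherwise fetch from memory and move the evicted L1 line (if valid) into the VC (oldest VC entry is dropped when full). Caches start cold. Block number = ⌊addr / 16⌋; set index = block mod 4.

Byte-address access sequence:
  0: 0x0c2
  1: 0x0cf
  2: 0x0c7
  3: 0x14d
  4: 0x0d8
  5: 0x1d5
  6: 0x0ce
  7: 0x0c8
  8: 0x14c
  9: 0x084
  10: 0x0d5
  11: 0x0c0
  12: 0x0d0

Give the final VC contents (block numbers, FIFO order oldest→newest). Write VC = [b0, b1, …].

VC = [8, 29, 20]

#0 0xc2→b12/s0 MISS; vc=[]
#1 0xcf→b12/s0 L1-HIT; vc=[]
#2 0xc7→b12/s0 L1-HIT; vc=[]
#3 0x14d→b20/s0 MISS; vc=[12]
#4 0xd8→b13/s1 MISS; vc=[12]
#5 0x1d5→b29/s1 MISS; vc=[12,13]
#6 0xce→b12/s0 VC-HIT; vc=[20,13]
#7 0xc8→b12/s0 L1-HIT; vc=[20,13]
#8 0x14c→b20/s0 VC-HIT; vc=[12,13]
#9 0x84→b8/s0 MISS; vc=[12,13,20]
#10 0xd5→b13/s1 VC-HIT; vc=[12,29,20]
#11 0xc0→b12/s0 VC-HIT; vc=[8,29,20]
#12 0xd0→b13/s1 L1-HIT; vc=[8,29,20]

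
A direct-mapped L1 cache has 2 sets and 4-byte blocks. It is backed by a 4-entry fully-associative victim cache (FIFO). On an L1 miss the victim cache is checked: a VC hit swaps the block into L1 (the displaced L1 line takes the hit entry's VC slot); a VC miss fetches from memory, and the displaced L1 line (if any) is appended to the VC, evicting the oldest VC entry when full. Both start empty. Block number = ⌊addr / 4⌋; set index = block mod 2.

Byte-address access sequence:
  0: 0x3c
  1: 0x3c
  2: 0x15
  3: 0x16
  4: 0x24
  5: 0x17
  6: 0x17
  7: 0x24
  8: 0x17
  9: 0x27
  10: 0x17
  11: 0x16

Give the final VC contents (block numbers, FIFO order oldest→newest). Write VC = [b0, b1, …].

#0 0x3c→b15/s1 MISS; vc=[]
#1 0x3c→b15/s1 L1-HIT; vc=[]
#2 0x15→b5/s1 MISS; vc=[15]
#3 0x16→b5/s1 L1-HIT; vc=[15]
#4 0x24→b9/s1 MISS; vc=[15,5]
#5 0x17→b5/s1 VC-HIT; vc=[15,9]
#6 0x17→b5/s1 L1-HIT; vc=[15,9]
#7 0x24→b9/s1 VC-HIT; vc=[15,5]
#8 0x17→b5/s1 VC-HIT; vc=[15,9]
#9 0x27→b9/s1 VC-HIT; vc=[15,5]
#10 0x17→b5/s1 VC-HIT; vc=[15,9]
#11 0x16→b5/s1 L1-HIT; vc=[15,9]

VC = [15, 9]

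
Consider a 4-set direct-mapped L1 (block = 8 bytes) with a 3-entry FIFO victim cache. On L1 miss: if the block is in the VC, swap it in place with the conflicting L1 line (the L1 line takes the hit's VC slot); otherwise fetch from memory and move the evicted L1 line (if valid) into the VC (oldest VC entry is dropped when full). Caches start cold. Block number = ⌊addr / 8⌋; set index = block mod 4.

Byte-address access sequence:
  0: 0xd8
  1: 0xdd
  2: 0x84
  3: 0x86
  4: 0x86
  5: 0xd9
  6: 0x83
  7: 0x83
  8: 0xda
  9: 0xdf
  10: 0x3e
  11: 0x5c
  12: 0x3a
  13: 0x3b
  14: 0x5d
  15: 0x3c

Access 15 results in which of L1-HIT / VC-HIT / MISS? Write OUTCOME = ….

0: 0xd8 (blk 27, set 3) → MISS  vc=[]
1: 0xdd (blk 27, set 3) → L1-HIT  vc=[]
2: 0x84 (blk 16, set 0) → MISS  vc=[]
3: 0x86 (blk 16, set 0) → L1-HIT  vc=[]
4: 0x86 (blk 16, set 0) → L1-HIT  vc=[]
5: 0xd9 (blk 27, set 3) → L1-HIT  vc=[]
6: 0x83 (blk 16, set 0) → L1-HIT  vc=[]
7: 0x83 (blk 16, set 0) → L1-HIT  vc=[]
8: 0xda (blk 27, set 3) → L1-HIT  vc=[]
9: 0xdf (blk 27, set 3) → L1-HIT  vc=[]
10: 0x3e (blk 7, set 3) → MISS  vc=[27]
11: 0x5c (blk 11, set 3) → MISS  vc=[27, 7]
12: 0x3a (blk 7, set 3) → VC-HIT  vc=[27, 11]
13: 0x3b (blk 7, set 3) → L1-HIT  vc=[27, 11]
14: 0x5d (blk 11, set 3) → VC-HIT  vc=[27, 7]
15: 0x3c (blk 7, set 3) → VC-HIT  vc=[27, 11]

OUTCOME = VC-HIT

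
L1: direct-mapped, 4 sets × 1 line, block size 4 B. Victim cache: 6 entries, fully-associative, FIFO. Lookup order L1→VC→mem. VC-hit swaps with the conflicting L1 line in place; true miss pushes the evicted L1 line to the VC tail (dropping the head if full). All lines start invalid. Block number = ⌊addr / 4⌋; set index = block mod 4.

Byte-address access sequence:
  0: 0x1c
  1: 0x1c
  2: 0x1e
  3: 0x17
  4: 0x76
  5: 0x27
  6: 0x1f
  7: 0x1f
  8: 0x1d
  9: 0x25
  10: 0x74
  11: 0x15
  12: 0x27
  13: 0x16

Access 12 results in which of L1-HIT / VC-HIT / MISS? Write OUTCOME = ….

0: 0x1c (blk 7, set 3) → MISS  vc=[]
1: 0x1c (blk 7, set 3) → L1-HIT  vc=[]
2: 0x1e (blk 7, set 3) → L1-HIT  vc=[]
3: 0x17 (blk 5, set 1) → MISS  vc=[]
4: 0x76 (blk 29, set 1) → MISS  vc=[5]
5: 0x27 (blk 9, set 1) → MISS  vc=[5, 29]
6: 0x1f (blk 7, set 3) → L1-HIT  vc=[5, 29]
7: 0x1f (blk 7, set 3) → L1-HIT  vc=[5, 29]
8: 0x1d (blk 7, set 3) → L1-HIT  vc=[5, 29]
9: 0x25 (blk 9, set 1) → L1-HIT  vc=[5, 29]
10: 0x74 (blk 29, set 1) → VC-HIT  vc=[5, 9]
11: 0x15 (blk 5, set 1) → VC-HIT  vc=[29, 9]
12: 0x27 (blk 9, set 1) → VC-HIT  vc=[29, 5]
13: 0x16 (blk 5, set 1) → VC-HIT  vc=[29, 9]

OUTCOME = VC-HIT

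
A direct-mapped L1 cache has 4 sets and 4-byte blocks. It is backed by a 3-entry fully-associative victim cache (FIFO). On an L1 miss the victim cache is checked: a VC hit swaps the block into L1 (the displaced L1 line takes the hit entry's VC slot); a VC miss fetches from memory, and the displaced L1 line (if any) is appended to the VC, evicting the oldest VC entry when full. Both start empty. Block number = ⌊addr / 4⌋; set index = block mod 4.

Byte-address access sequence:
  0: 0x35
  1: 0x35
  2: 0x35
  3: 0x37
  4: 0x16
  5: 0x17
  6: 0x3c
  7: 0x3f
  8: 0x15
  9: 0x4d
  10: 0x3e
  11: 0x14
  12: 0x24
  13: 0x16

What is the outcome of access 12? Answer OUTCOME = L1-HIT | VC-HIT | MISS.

#0 0x35→b13/s1 MISS; vc=[]
#1 0x35→b13/s1 L1-HIT; vc=[]
#2 0x35→b13/s1 L1-HIT; vc=[]
#3 0x37→b13/s1 L1-HIT; vc=[]
#4 0x16→b5/s1 MISS; vc=[13]
#5 0x17→b5/s1 L1-HIT; vc=[13]
#6 0x3c→b15/s3 MISS; vc=[13]
#7 0x3f→b15/s3 L1-HIT; vc=[13]
#8 0x15→b5/s1 L1-HIT; vc=[13]
#9 0x4d→b19/s3 MISS; vc=[13,15]
#10 0x3e→b15/s3 VC-HIT; vc=[13,19]
#11 0x14→b5/s1 L1-HIT; vc=[13,19]
#12 0x24→b9/s1 MISS; vc=[13,19,5]
#13 0x16→b5/s1 VC-HIT; vc=[13,19,9]

OUTCOME = MISS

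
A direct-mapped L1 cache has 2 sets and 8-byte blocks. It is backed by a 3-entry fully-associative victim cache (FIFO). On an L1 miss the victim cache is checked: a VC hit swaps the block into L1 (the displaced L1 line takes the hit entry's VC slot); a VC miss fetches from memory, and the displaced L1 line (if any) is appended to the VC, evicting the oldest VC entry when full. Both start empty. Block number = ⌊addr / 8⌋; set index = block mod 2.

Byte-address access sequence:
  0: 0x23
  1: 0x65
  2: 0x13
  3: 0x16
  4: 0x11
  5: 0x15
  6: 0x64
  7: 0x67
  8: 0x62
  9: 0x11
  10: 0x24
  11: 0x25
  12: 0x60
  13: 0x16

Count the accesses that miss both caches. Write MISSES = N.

MISSES = 3

#0 0x23→b4/s0 MISS; vc=[]
#1 0x65→b12/s0 MISS; vc=[4]
#2 0x13→b2/s0 MISS; vc=[4,12]
#3 0x16→b2/s0 L1-HIT; vc=[4,12]
#4 0x11→b2/s0 L1-HIT; vc=[4,12]
#5 0x15→b2/s0 L1-HIT; vc=[4,12]
#6 0x64→b12/s0 VC-HIT; vc=[4,2]
#7 0x67→b12/s0 L1-HIT; vc=[4,2]
#8 0x62→b12/s0 L1-HIT; vc=[4,2]
#9 0x11→b2/s0 VC-HIT; vc=[4,12]
#10 0x24→b4/s0 VC-HIT; vc=[2,12]
#11 0x25→b4/s0 L1-HIT; vc=[2,12]
#12 0x60→b12/s0 VC-HIT; vc=[2,4]
#13 0x16→b2/s0 VC-HIT; vc=[12,4]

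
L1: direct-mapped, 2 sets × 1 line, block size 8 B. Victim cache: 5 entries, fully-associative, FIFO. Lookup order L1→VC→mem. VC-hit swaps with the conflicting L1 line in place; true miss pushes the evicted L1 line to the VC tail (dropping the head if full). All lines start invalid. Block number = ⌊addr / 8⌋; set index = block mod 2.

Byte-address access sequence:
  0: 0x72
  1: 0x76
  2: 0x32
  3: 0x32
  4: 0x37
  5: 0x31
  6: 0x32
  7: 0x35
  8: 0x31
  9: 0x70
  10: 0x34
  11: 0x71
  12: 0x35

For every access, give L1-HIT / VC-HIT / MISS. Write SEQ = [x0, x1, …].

SEQ = [MISS, L1-HIT, MISS, L1-HIT, L1-HIT, L1-HIT, L1-HIT, L1-HIT, L1-HIT, VC-HIT, VC-HIT, VC-HIT, VC-HIT]

  [0] addr=0x72 blk=14 s=0: MISS | VC []
  [1] addr=0x76 blk=14 s=0: L1-HIT | VC []
  [2] addr=0x32 blk=6 s=0: MISS | VC [14]
  [3] addr=0x32 blk=6 s=0: L1-HIT | VC [14]
  [4] addr=0x37 blk=6 s=0: L1-HIT | VC [14]
  [5] addr=0x31 blk=6 s=0: L1-HIT | VC [14]
  [6] addr=0x32 blk=6 s=0: L1-HIT | VC [14]
  [7] addr=0x35 blk=6 s=0: L1-HIT | VC [14]
  [8] addr=0x31 blk=6 s=0: L1-HIT | VC [14]
  [9] addr=0x70 blk=14 s=0: VC-HIT | VC [6]
  [10] addr=0x34 blk=6 s=0: VC-HIT | VC [14]
  [11] addr=0x71 blk=14 s=0: VC-HIT | VC [6]
  [12] addr=0x35 blk=6 s=0: VC-HIT | VC [14]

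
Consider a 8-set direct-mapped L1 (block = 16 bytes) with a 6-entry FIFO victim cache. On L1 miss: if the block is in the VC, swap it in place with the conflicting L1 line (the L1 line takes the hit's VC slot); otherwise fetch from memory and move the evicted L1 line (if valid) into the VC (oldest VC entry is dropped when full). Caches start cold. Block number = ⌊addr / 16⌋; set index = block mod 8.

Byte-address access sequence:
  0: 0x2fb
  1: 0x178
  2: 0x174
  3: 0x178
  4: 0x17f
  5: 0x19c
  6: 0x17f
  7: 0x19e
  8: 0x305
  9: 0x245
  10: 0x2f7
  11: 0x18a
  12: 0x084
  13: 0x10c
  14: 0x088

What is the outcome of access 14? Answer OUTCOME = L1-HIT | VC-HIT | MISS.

OUTCOME = VC-HIT

#0 0x2fb→b47/s7 MISS; vc=[]
#1 0x178→b23/s7 MISS; vc=[47]
#2 0x174→b23/s7 L1-HIT; vc=[47]
#3 0x178→b23/s7 L1-HIT; vc=[47]
#4 0x17f→b23/s7 L1-HIT; vc=[47]
#5 0x19c→b25/s1 MISS; vc=[47]
#6 0x17f→b23/s7 L1-HIT; vc=[47]
#7 0x19e→b25/s1 L1-HIT; vc=[47]
#8 0x305→b48/s0 MISS; vc=[47]
#9 0x245→b36/s4 MISS; vc=[47]
#10 0x2f7→b47/s7 VC-HIT; vc=[23]
#11 0x18a→b24/s0 MISS; vc=[23,48]
#12 0x84→b8/s0 MISS; vc=[23,48,24]
#13 0x10c→b16/s0 MISS; vc=[23,48,24,8]
#14 0x88→b8/s0 VC-HIT; vc=[23,48,24,16]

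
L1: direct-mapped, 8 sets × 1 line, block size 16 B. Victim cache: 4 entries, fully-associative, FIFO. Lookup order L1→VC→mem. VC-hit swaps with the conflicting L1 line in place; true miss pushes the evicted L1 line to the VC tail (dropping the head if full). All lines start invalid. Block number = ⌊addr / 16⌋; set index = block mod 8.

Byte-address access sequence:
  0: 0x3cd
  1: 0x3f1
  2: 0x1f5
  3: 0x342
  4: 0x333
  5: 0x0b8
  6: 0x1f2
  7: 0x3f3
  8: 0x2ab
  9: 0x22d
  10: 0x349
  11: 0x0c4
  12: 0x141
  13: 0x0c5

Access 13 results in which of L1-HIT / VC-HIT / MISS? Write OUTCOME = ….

OUTCOME = VC-HIT

0: 0x3cd (blk 60, set 4) → MISS  vc=[]
1: 0x3f1 (blk 63, set 7) → MISS  vc=[]
2: 0x1f5 (blk 31, set 7) → MISS  vc=[63]
3: 0x342 (blk 52, set 4) → MISS  vc=[63, 60]
4: 0x333 (blk 51, set 3) → MISS  vc=[63, 60]
5: 0xb8 (blk 11, set 3) → MISS  vc=[63, 60, 51]
6: 0x1f2 (blk 31, set 7) → L1-HIT  vc=[63, 60, 51]
7: 0x3f3 (blk 63, set 7) → VC-HIT  vc=[31, 60, 51]
8: 0x2ab (blk 42, set 2) → MISS  vc=[31, 60, 51]
9: 0x22d (blk 34, set 2) → MISS  vc=[31, 60, 51, 42]
10: 0x349 (blk 52, set 4) → L1-HIT  vc=[31, 60, 51, 42]
11: 0xc4 (blk 12, set 4) → MISS  vc=[60, 51, 42, 52]
12: 0x141 (blk 20, set 4) → MISS  vc=[51, 42, 52, 12]
13: 0xc5 (blk 12, set 4) → VC-HIT  vc=[51, 42, 52, 20]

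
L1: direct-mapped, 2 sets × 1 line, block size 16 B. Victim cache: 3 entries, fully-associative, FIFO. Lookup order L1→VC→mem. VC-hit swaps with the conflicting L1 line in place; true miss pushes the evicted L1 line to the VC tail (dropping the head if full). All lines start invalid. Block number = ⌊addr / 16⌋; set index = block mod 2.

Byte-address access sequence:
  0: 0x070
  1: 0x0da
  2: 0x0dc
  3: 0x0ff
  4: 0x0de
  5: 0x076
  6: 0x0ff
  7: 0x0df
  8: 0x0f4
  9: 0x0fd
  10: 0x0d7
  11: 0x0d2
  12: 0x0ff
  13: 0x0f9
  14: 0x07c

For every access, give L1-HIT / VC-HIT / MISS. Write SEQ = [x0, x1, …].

SEQ = [MISS, MISS, L1-HIT, MISS, VC-HIT, VC-HIT, VC-HIT, VC-HIT, VC-HIT, L1-HIT, VC-HIT, L1-HIT, VC-HIT, L1-HIT, VC-HIT]

0: 0x70 (blk 7, set 1) → MISS  vc=[]
1: 0xda (blk 13, set 1) → MISS  vc=[7]
2: 0xdc (blk 13, set 1) → L1-HIT  vc=[7]
3: 0xff (blk 15, set 1) → MISS  vc=[7, 13]
4: 0xde (blk 13, set 1) → VC-HIT  vc=[7, 15]
5: 0x76 (blk 7, set 1) → VC-HIT  vc=[13, 15]
6: 0xff (blk 15, set 1) → VC-HIT  vc=[13, 7]
7: 0xdf (blk 13, set 1) → VC-HIT  vc=[15, 7]
8: 0xf4 (blk 15, set 1) → VC-HIT  vc=[13, 7]
9: 0xfd (blk 15, set 1) → L1-HIT  vc=[13, 7]
10: 0xd7 (blk 13, set 1) → VC-HIT  vc=[15, 7]
11: 0xd2 (blk 13, set 1) → L1-HIT  vc=[15, 7]
12: 0xff (blk 15, set 1) → VC-HIT  vc=[13, 7]
13: 0xf9 (blk 15, set 1) → L1-HIT  vc=[13, 7]
14: 0x7c (blk 7, set 1) → VC-HIT  vc=[13, 15]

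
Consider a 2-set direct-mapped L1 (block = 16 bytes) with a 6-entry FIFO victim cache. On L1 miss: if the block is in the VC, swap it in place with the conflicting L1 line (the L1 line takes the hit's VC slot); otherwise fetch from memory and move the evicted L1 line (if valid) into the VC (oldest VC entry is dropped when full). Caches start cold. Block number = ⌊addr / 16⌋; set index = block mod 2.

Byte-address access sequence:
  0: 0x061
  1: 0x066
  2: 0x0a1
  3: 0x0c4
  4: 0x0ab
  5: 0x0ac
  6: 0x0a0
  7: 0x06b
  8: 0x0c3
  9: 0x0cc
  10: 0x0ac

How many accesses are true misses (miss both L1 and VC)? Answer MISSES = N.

MISSES = 3

  [0] addr=0x61 blk=6 s=0: MISS | VC []
  [1] addr=0x66 blk=6 s=0: L1-HIT | VC []
  [2] addr=0xa1 blk=10 s=0: MISS | VC [6]
  [3] addr=0xc4 blk=12 s=0: MISS | VC [6, 10]
  [4] addr=0xab blk=10 s=0: VC-HIT | VC [6, 12]
  [5] addr=0xac blk=10 s=0: L1-HIT | VC [6, 12]
  [6] addr=0xa0 blk=10 s=0: L1-HIT | VC [6, 12]
  [7] addr=0x6b blk=6 s=0: VC-HIT | VC [10, 12]
  [8] addr=0xc3 blk=12 s=0: VC-HIT | VC [10, 6]
  [9] addr=0xcc blk=12 s=0: L1-HIT | VC [10, 6]
  [10] addr=0xac blk=10 s=0: VC-HIT | VC [12, 6]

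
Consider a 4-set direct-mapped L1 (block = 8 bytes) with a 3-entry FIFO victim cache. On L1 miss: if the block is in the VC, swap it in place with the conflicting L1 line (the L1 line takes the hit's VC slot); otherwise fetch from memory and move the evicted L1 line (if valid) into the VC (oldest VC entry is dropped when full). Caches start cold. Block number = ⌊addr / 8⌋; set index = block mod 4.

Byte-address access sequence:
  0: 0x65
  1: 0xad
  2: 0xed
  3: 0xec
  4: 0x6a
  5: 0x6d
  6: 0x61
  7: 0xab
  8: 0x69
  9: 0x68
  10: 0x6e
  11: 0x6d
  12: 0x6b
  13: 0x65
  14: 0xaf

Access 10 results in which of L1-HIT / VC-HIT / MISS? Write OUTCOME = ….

  [0] addr=0x65 blk=12 s=0: MISS | VC []
  [1] addr=0xad blk=21 s=1: MISS | VC []
  [2] addr=0xed blk=29 s=1: MISS | VC [21]
  [3] addr=0xec blk=29 s=1: L1-HIT | VC [21]
  [4] addr=0x6a blk=13 s=1: MISS | VC [21, 29]
  [5] addr=0x6d blk=13 s=1: L1-HIT | VC [21, 29]
  [6] addr=0x61 blk=12 s=0: L1-HIT | VC [21, 29]
  [7] addr=0xab blk=21 s=1: VC-HIT | VC [13, 29]
  [8] addr=0x69 blk=13 s=1: VC-HIT | VC [21, 29]
  [9] addr=0x68 blk=13 s=1: L1-HIT | VC [21, 29]
  [10] addr=0x6e blk=13 s=1: L1-HIT | VC [21, 29]
  [11] addr=0x6d blk=13 s=1: L1-HIT | VC [21, 29]
  [12] addr=0x6b blk=13 s=1: L1-HIT | VC [21, 29]
  [13] addr=0x65 blk=12 s=0: L1-HIT | VC [21, 29]
  [14] addr=0xaf blk=21 s=1: VC-HIT | VC [13, 29]

OUTCOME = L1-HIT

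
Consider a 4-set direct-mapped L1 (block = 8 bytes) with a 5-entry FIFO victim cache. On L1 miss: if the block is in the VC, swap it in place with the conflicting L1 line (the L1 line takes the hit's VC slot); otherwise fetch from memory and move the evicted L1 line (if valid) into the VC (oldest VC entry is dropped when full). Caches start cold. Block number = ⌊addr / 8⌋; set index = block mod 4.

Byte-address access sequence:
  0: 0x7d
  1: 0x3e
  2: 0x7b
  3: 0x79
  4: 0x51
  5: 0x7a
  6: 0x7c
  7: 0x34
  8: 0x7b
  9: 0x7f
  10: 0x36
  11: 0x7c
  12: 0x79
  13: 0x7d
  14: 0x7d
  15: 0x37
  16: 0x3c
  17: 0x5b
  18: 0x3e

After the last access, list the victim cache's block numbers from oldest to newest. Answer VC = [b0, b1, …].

0: 0x7d (blk 15, set 3) → MISS  vc=[]
1: 0x3e (blk 7, set 3) → MISS  vc=[15]
2: 0x7b (blk 15, set 3) → VC-HIT  vc=[7]
3: 0x79 (blk 15, set 3) → L1-HIT  vc=[7]
4: 0x51 (blk 10, set 2) → MISS  vc=[7]
5: 0x7a (blk 15, set 3) → L1-HIT  vc=[7]
6: 0x7c (blk 15, set 3) → L1-HIT  vc=[7]
7: 0x34 (blk 6, set 2) → MISS  vc=[7, 10]
8: 0x7b (blk 15, set 3) → L1-HIT  vc=[7, 10]
9: 0x7f (blk 15, set 3) → L1-HIT  vc=[7, 10]
10: 0x36 (blk 6, set 2) → L1-HIT  vc=[7, 10]
11: 0x7c (blk 15, set 3) → L1-HIT  vc=[7, 10]
12: 0x79 (blk 15, set 3) → L1-HIT  vc=[7, 10]
13: 0x7d (blk 15, set 3) → L1-HIT  vc=[7, 10]
14: 0x7d (blk 15, set 3) → L1-HIT  vc=[7, 10]
15: 0x37 (blk 6, set 2) → L1-HIT  vc=[7, 10]
16: 0x3c (blk 7, set 3) → VC-HIT  vc=[15, 10]
17: 0x5b (blk 11, set 3) → MISS  vc=[15, 10, 7]
18: 0x3e (blk 7, set 3) → VC-HIT  vc=[15, 10, 11]

VC = [15, 10, 11]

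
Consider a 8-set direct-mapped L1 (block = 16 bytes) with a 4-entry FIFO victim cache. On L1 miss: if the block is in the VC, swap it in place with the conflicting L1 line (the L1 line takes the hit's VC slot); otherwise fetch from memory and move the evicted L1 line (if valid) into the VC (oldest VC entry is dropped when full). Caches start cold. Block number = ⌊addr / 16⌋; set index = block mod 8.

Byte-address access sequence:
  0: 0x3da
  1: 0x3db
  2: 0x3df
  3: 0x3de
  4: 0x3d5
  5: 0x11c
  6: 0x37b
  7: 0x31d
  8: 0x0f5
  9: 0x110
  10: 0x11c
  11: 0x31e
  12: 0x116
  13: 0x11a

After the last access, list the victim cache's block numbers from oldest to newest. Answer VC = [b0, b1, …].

VC = [49, 55]

#0 0x3da→b61/s5 MISS; vc=[]
#1 0x3db→b61/s5 L1-HIT; vc=[]
#2 0x3df→b61/s5 L1-HIT; vc=[]
#3 0x3de→b61/s5 L1-HIT; vc=[]
#4 0x3d5→b61/s5 L1-HIT; vc=[]
#5 0x11c→b17/s1 MISS; vc=[]
#6 0x37b→b55/s7 MISS; vc=[]
#7 0x31d→b49/s1 MISS; vc=[17]
#8 0xf5→b15/s7 MISS; vc=[17,55]
#9 0x110→b17/s1 VC-HIT; vc=[49,55]
#10 0x11c→b17/s1 L1-HIT; vc=[49,55]
#11 0x31e→b49/s1 VC-HIT; vc=[17,55]
#12 0x116→b17/s1 VC-HIT; vc=[49,55]
#13 0x11a→b17/s1 L1-HIT; vc=[49,55]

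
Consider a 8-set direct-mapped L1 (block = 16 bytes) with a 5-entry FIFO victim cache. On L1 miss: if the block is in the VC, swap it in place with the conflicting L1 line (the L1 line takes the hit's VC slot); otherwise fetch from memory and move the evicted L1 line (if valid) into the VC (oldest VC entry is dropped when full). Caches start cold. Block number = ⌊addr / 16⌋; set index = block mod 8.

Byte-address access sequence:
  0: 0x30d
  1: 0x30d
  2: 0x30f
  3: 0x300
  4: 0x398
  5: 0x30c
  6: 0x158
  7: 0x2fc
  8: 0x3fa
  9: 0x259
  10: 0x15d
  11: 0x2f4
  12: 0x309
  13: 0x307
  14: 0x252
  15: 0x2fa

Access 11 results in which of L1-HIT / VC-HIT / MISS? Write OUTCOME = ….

  [0] addr=0x30d blk=48 s=0: MISS | VC []
  [1] addr=0x30d blk=48 s=0: L1-HIT | VC []
  [2] addr=0x30f blk=48 s=0: L1-HIT | VC []
  [3] addr=0x300 blk=48 s=0: L1-HIT | VC []
  [4] addr=0x398 blk=57 s=1: MISS | VC []
  [5] addr=0x30c blk=48 s=0: L1-HIT | VC []
  [6] addr=0x158 blk=21 s=5: MISS | VC []
  [7] addr=0x2fc blk=47 s=7: MISS | VC []
  [8] addr=0x3fa blk=63 s=7: MISS | VC [47]
  [9] addr=0x259 blk=37 s=5: MISS | VC [47, 21]
  [10] addr=0x15d blk=21 s=5: VC-HIT | VC [47, 37]
  [11] addr=0x2f4 blk=47 s=7: VC-HIT | VC [63, 37]
  [12] addr=0x309 blk=48 s=0: L1-HIT | VC [63, 37]
  [13] addr=0x307 blk=48 s=0: L1-HIT | VC [63, 37]
  [14] addr=0x252 blk=37 s=5: VC-HIT | VC [63, 21]
  [15] addr=0x2fa blk=47 s=7: L1-HIT | VC [63, 21]

OUTCOME = VC-HIT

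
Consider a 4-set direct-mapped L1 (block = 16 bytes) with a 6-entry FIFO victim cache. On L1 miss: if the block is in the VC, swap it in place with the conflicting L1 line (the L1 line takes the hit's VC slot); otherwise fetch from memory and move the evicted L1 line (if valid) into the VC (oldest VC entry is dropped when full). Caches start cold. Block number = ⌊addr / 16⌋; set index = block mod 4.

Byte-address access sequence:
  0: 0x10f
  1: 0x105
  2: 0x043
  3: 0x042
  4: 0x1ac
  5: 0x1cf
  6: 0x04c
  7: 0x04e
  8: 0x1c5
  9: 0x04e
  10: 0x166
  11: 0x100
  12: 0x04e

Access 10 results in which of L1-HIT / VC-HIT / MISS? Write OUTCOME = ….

OUTCOME = MISS

0: 0x10f (blk 16, set 0) → MISS  vc=[]
1: 0x105 (blk 16, set 0) → L1-HIT  vc=[]
2: 0x43 (blk 4, set 0) → MISS  vc=[16]
3: 0x42 (blk 4, set 0) → L1-HIT  vc=[16]
4: 0x1ac (blk 26, set 2) → MISS  vc=[16]
5: 0x1cf (blk 28, set 0) → MISS  vc=[16, 4]
6: 0x4c (blk 4, set 0) → VC-HIT  vc=[16, 28]
7: 0x4e (blk 4, set 0) → L1-HIT  vc=[16, 28]
8: 0x1c5 (blk 28, set 0) → VC-HIT  vc=[16, 4]
9: 0x4e (blk 4, set 0) → VC-HIT  vc=[16, 28]
10: 0x166 (blk 22, set 2) → MISS  vc=[16, 28, 26]
11: 0x100 (blk 16, set 0) → VC-HIT  vc=[4, 28, 26]
12: 0x4e (blk 4, set 0) → VC-HIT  vc=[16, 28, 26]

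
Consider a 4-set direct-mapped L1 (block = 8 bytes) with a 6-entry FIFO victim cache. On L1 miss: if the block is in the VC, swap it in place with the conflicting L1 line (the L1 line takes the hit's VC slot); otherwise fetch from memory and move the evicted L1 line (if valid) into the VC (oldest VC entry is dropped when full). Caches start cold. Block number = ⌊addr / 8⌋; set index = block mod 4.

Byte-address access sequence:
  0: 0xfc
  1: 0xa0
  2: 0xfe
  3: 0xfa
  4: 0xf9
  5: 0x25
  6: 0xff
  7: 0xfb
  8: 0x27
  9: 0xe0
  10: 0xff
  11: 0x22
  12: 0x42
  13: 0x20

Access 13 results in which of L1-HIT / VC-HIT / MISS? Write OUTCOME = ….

OUTCOME = VC-HIT

#0 0xfc→b31/s3 MISS; vc=[]
#1 0xa0→b20/s0 MISS; vc=[]
#2 0xfe→b31/s3 L1-HIT; vc=[]
#3 0xfa→b31/s3 L1-HIT; vc=[]
#4 0xf9→b31/s3 L1-HIT; vc=[]
#5 0x25→b4/s0 MISS; vc=[20]
#6 0xff→b31/s3 L1-HIT; vc=[20]
#7 0xfb→b31/s3 L1-HIT; vc=[20]
#8 0x27→b4/s0 L1-HIT; vc=[20]
#9 0xe0→b28/s0 MISS; vc=[20,4]
#10 0xff→b31/s3 L1-HIT; vc=[20,4]
#11 0x22→b4/s0 VC-HIT; vc=[20,28]
#12 0x42→b8/s0 MISS; vc=[20,28,4]
#13 0x20→b4/s0 VC-HIT; vc=[20,28,8]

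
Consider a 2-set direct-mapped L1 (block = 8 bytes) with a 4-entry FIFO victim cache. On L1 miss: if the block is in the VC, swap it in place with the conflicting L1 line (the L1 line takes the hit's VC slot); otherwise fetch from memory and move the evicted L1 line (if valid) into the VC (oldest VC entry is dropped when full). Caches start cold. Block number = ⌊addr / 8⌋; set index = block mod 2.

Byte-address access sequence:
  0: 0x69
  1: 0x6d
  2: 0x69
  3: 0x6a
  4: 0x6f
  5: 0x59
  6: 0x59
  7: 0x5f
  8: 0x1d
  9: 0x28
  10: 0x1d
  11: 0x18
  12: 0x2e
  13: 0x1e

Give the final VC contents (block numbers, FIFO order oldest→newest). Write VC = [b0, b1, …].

VC = [13, 11, 5]

0: 0x69 (blk 13, set 1) → MISS  vc=[]
1: 0x6d (blk 13, set 1) → L1-HIT  vc=[]
2: 0x69 (blk 13, set 1) → L1-HIT  vc=[]
3: 0x6a (blk 13, set 1) → L1-HIT  vc=[]
4: 0x6f (blk 13, set 1) → L1-HIT  vc=[]
5: 0x59 (blk 11, set 1) → MISS  vc=[13]
6: 0x59 (blk 11, set 1) → L1-HIT  vc=[13]
7: 0x5f (blk 11, set 1) → L1-HIT  vc=[13]
8: 0x1d (blk 3, set 1) → MISS  vc=[13, 11]
9: 0x28 (blk 5, set 1) → MISS  vc=[13, 11, 3]
10: 0x1d (blk 3, set 1) → VC-HIT  vc=[13, 11, 5]
11: 0x18 (blk 3, set 1) → L1-HIT  vc=[13, 11, 5]
12: 0x2e (blk 5, set 1) → VC-HIT  vc=[13, 11, 3]
13: 0x1e (blk 3, set 1) → VC-HIT  vc=[13, 11, 5]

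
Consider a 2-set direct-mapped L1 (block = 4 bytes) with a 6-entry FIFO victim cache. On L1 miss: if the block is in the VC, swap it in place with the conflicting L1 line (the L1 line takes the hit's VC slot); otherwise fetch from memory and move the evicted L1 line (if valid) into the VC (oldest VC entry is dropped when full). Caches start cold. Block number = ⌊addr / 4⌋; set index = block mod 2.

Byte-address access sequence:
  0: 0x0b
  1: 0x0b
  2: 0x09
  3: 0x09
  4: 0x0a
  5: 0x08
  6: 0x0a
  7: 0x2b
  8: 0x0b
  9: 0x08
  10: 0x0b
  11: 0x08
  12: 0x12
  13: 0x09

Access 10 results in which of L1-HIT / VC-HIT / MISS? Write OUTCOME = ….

0: 0xb (blk 2, set 0) → MISS  vc=[]
1: 0xb (blk 2, set 0) → L1-HIT  vc=[]
2: 0x9 (blk 2, set 0) → L1-HIT  vc=[]
3: 0x9 (blk 2, set 0) → L1-HIT  vc=[]
4: 0xa (blk 2, set 0) → L1-HIT  vc=[]
5: 0x8 (blk 2, set 0) → L1-HIT  vc=[]
6: 0xa (blk 2, set 0) → L1-HIT  vc=[]
7: 0x2b (blk 10, set 0) → MISS  vc=[2]
8: 0xb (blk 2, set 0) → VC-HIT  vc=[10]
9: 0x8 (blk 2, set 0) → L1-HIT  vc=[10]
10: 0xb (blk 2, set 0) → L1-HIT  vc=[10]
11: 0x8 (blk 2, set 0) → L1-HIT  vc=[10]
12: 0x12 (blk 4, set 0) → MISS  vc=[10, 2]
13: 0x9 (blk 2, set 0) → VC-HIT  vc=[10, 4]

OUTCOME = L1-HIT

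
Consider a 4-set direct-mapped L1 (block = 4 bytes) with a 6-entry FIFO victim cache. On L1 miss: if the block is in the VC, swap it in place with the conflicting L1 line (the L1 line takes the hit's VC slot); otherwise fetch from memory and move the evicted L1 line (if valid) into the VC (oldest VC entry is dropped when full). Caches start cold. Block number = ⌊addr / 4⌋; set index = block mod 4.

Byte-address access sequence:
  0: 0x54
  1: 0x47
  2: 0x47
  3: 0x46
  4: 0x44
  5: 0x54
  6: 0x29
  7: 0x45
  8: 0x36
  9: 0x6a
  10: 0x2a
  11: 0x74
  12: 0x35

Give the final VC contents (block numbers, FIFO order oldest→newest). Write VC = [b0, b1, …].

VC = [21, 17, 26, 29]

#0 0x54→b21/s1 MISS; vc=[]
#1 0x47→b17/s1 MISS; vc=[21]
#2 0x47→b17/s1 L1-HIT; vc=[21]
#3 0x46→b17/s1 L1-HIT; vc=[21]
#4 0x44→b17/s1 L1-HIT; vc=[21]
#5 0x54→b21/s1 VC-HIT; vc=[17]
#6 0x29→b10/s2 MISS; vc=[17]
#7 0x45→b17/s1 VC-HIT; vc=[21]
#8 0x36→b13/s1 MISS; vc=[21,17]
#9 0x6a→b26/s2 MISS; vc=[21,17,10]
#10 0x2a→b10/s2 VC-HIT; vc=[21,17,26]
#11 0x74→b29/s1 MISS; vc=[21,17,26,13]
#12 0x35→b13/s1 VC-HIT; vc=[21,17,26,29]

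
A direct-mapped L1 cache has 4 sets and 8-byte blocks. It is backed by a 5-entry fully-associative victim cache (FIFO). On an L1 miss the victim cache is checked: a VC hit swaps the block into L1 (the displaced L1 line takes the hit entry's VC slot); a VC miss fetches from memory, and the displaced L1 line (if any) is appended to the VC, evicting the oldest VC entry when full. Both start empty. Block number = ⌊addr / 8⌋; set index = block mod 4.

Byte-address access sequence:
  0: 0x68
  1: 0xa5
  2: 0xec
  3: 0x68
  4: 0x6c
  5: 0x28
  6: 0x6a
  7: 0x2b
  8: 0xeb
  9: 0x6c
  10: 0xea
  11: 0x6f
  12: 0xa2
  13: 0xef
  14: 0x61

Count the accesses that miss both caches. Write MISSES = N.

0: 0x68 (blk 13, set 1) → MISS  vc=[]
1: 0xa5 (blk 20, set 0) → MISS  vc=[]
2: 0xec (blk 29, set 1) → MISS  vc=[13]
3: 0x68 (blk 13, set 1) → VC-HIT  vc=[29]
4: 0x6c (blk 13, set 1) → L1-HIT  vc=[29]
5: 0x28 (blk 5, set 1) → MISS  vc=[29, 13]
6: 0x6a (blk 13, set 1) → VC-HIT  vc=[29, 5]
7: 0x2b (blk 5, set 1) → VC-HIT  vc=[29, 13]
8: 0xeb (blk 29, set 1) → VC-HIT  vc=[5, 13]
9: 0x6c (blk 13, set 1) → VC-HIT  vc=[5, 29]
10: 0xea (blk 29, set 1) → VC-HIT  vc=[5, 13]
11: 0x6f (blk 13, set 1) → VC-HIT  vc=[5, 29]
12: 0xa2 (blk 20, set 0) → L1-HIT  vc=[5, 29]
13: 0xef (blk 29, set 1) → VC-HIT  vc=[5, 13]
14: 0x61 (blk 12, set 0) → MISS  vc=[5, 13, 20]

MISSES = 5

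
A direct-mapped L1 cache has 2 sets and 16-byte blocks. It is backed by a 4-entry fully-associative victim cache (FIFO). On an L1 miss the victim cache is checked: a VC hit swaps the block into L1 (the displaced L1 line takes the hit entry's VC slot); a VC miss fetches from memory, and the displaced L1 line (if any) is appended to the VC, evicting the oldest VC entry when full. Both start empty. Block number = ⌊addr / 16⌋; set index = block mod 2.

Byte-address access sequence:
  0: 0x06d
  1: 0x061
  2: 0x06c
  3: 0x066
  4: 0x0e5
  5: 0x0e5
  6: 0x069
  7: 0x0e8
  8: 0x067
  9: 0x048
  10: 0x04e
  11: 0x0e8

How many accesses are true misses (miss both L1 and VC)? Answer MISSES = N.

#0 0x6d→b6/s0 MISS; vc=[]
#1 0x61→b6/s0 L1-HIT; vc=[]
#2 0x6c→b6/s0 L1-HIT; vc=[]
#3 0x66→b6/s0 L1-HIT; vc=[]
#4 0xe5→b14/s0 MISS; vc=[6]
#5 0xe5→b14/s0 L1-HIT; vc=[6]
#6 0x69→b6/s0 VC-HIT; vc=[14]
#7 0xe8→b14/s0 VC-HIT; vc=[6]
#8 0x67→b6/s0 VC-HIT; vc=[14]
#9 0x48→b4/s0 MISS; vc=[14,6]
#10 0x4e→b4/s0 L1-HIT; vc=[14,6]
#11 0xe8→b14/s0 VC-HIT; vc=[4,6]

MISSES = 3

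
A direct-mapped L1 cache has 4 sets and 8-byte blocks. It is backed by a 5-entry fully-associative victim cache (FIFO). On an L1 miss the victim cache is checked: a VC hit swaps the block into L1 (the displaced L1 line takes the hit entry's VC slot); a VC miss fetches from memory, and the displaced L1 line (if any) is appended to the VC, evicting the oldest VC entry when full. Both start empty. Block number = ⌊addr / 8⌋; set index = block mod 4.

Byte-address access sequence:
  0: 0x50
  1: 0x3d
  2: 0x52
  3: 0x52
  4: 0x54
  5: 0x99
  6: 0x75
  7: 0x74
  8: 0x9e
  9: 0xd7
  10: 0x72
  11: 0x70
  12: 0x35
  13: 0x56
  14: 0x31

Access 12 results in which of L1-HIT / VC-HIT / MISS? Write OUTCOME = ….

  [0] addr=0x50 blk=10 s=2: MISS | VC []
  [1] addr=0x3d blk=7 s=3: MISS | VC []
  [2] addr=0x52 blk=10 s=2: L1-HIT | VC []
  [3] addr=0x52 blk=10 s=2: L1-HIT | VC []
  [4] addr=0x54 blk=10 s=2: L1-HIT | VC []
  [5] addr=0x99 blk=19 s=3: MISS | VC [7]
  [6] addr=0x75 blk=14 s=2: MISS | VC [7, 10]
  [7] addr=0x74 blk=14 s=2: L1-HIT | VC [7, 10]
  [8] addr=0x9e blk=19 s=3: L1-HIT | VC [7, 10]
  [9] addr=0xd7 blk=26 s=2: MISS | VC [7, 10, 14]
  [10] addr=0x72 blk=14 s=2: VC-HIT | VC [7, 10, 26]
  [11] addr=0x70 blk=14 s=2: L1-HIT | VC [7, 10, 26]
  [12] addr=0x35 blk=6 s=2: MISS | VC [7, 10, 26, 14]
  [13] addr=0x56 blk=10 s=2: VC-HIT | VC [7, 6, 26, 14]
  [14] addr=0x31 blk=6 s=2: VC-HIT | VC [7, 10, 26, 14]

OUTCOME = MISS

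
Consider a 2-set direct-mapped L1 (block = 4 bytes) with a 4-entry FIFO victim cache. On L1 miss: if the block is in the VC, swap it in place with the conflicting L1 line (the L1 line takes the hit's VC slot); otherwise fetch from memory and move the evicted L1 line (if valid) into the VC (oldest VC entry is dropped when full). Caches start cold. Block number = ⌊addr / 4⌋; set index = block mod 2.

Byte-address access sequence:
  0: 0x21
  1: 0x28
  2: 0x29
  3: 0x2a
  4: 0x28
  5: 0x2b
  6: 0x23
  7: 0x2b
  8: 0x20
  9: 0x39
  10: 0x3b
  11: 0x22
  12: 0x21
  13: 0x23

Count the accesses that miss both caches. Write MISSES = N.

0: 0x21 (blk 8, set 0) → MISS  vc=[]
1: 0x28 (blk 10, set 0) → MISS  vc=[8]
2: 0x29 (blk 10, set 0) → L1-HIT  vc=[8]
3: 0x2a (blk 10, set 0) → L1-HIT  vc=[8]
4: 0x28 (blk 10, set 0) → L1-HIT  vc=[8]
5: 0x2b (blk 10, set 0) → L1-HIT  vc=[8]
6: 0x23 (blk 8, set 0) → VC-HIT  vc=[10]
7: 0x2b (blk 10, set 0) → VC-HIT  vc=[8]
8: 0x20 (blk 8, set 0) → VC-HIT  vc=[10]
9: 0x39 (blk 14, set 0) → MISS  vc=[10, 8]
10: 0x3b (blk 14, set 0) → L1-HIT  vc=[10, 8]
11: 0x22 (blk 8, set 0) → VC-HIT  vc=[10, 14]
12: 0x21 (blk 8, set 0) → L1-HIT  vc=[10, 14]
13: 0x23 (blk 8, set 0) → L1-HIT  vc=[10, 14]

MISSES = 3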